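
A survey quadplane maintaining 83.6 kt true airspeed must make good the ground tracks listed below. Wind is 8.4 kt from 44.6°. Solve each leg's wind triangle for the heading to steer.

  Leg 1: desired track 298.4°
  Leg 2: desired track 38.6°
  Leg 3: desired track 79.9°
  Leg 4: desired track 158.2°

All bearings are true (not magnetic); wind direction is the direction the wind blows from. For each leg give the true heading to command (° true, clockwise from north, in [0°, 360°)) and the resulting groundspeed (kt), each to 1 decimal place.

Leg 1: desired track 298.4°; wind correction +5.5° → command heading 303.9°, groundspeed 85.6 kt
Leg 2: desired track 38.6°; wind correction +0.6° → command heading 39.2°, groundspeed 75.2 kt
Leg 3: desired track 79.9°; wind correction -3.3° → command heading 76.6°, groundspeed 76.6 kt
Leg 4: desired track 158.2°; wind correction -5.3° → command heading 152.9°, groundspeed 86.6 kt

Leg 1: heading=303.9°, groundspeed=85.6 kt
Leg 2: heading=39.2°, groundspeed=75.2 kt
Leg 3: heading=76.6°, groundspeed=76.6 kt
Leg 4: heading=152.9°, groundspeed=86.6 kt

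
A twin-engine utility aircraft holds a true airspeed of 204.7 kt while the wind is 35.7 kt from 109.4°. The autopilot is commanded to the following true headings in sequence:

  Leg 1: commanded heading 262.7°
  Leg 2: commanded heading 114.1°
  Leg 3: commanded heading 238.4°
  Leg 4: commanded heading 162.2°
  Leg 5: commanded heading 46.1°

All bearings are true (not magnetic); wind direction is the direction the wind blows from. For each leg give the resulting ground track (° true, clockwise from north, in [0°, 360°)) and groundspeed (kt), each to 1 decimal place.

Leg 1: track=266.6°, groundspeed=237.1 kt
Leg 2: track=115.1°, groundspeed=169.1 kt
Leg 3: track=245.4°, groundspeed=228.9 kt
Leg 4: track=171.0°, groundspeed=185.3 kt
Leg 5: track=36.5°, groundspeed=191.3 kt

Leg 1: heading 262.7°; drift +3.9° → track 266.6°, groundspeed 237.1 kt
Leg 2: heading 114.1°; drift +1.0° → track 115.1°, groundspeed 169.1 kt
Leg 3: heading 238.4°; drift +7.0° → track 245.4°, groundspeed 228.9 kt
Leg 4: heading 162.2°; drift +8.8° → track 171.0°, groundspeed 185.3 kt
Leg 5: heading 46.1°; drift -9.6° → track 36.5°, groundspeed 191.3 kt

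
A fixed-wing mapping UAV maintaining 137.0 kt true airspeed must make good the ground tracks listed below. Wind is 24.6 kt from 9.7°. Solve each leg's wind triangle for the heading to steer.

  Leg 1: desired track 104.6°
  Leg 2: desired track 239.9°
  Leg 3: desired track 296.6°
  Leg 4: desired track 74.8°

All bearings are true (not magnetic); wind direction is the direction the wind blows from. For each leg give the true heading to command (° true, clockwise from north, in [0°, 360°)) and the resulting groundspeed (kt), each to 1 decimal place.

Leg 1: desired track 104.6°; wind correction -10.3° → command heading 94.3°, groundspeed 136.9 kt
Leg 2: desired track 239.9°; wind correction +7.9° → command heading 247.8°, groundspeed 151.4 kt
Leg 3: desired track 296.6°; wind correction +9.9° → command heading 306.5°, groundspeed 127.8 kt
Leg 4: desired track 74.8°; wind correction -9.4° → command heading 65.4°, groundspeed 124.8 kt

Leg 1: heading=94.3°, groundspeed=136.9 kt
Leg 2: heading=247.8°, groundspeed=151.4 kt
Leg 3: heading=306.5°, groundspeed=127.8 kt
Leg 4: heading=65.4°, groundspeed=124.8 kt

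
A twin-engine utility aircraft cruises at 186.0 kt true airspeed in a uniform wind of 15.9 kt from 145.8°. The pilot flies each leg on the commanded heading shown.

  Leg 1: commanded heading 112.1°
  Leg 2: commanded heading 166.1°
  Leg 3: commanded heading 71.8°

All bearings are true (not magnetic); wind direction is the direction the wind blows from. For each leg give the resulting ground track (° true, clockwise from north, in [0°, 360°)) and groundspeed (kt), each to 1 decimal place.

Leg 1: heading 112.1°; drift -2.9° → track 109.2°, groundspeed 173.0 kt
Leg 2: heading 166.1°; drift +1.8° → track 167.9°, groundspeed 171.2 kt
Leg 3: heading 71.8°; drift -4.8° → track 67.0°, groundspeed 182.3 kt

Leg 1: track=109.2°, groundspeed=173.0 kt
Leg 2: track=167.9°, groundspeed=171.2 kt
Leg 3: track=67.0°, groundspeed=182.3 kt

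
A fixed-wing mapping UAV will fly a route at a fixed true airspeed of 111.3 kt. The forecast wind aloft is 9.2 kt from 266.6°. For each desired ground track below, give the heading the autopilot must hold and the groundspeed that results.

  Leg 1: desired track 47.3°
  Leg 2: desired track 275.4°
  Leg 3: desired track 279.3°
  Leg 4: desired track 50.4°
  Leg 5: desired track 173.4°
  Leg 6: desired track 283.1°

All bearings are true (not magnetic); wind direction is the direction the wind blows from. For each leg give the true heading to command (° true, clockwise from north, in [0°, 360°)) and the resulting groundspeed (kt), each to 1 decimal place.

Leg 1: desired track 47.3°; wind correction -3.0° → command heading 44.3°, groundspeed 118.3 kt
Leg 2: desired track 275.4°; wind correction -0.7° → command heading 274.7°, groundspeed 102.2 kt
Leg 3: desired track 279.3°; wind correction -1.0° → command heading 278.3°, groundspeed 102.3 kt
Leg 4: desired track 50.4°; wind correction -2.8° → command heading 47.6°, groundspeed 118.6 kt
Leg 5: desired track 173.4°; wind correction +4.7° → command heading 178.1°, groundspeed 111.4 kt
Leg 6: desired track 283.1°; wind correction -1.3° → command heading 281.8°, groundspeed 102.4 kt

Leg 1: heading=44.3°, groundspeed=118.3 kt
Leg 2: heading=274.7°, groundspeed=102.2 kt
Leg 3: heading=278.3°, groundspeed=102.3 kt
Leg 4: heading=47.6°, groundspeed=118.6 kt
Leg 5: heading=178.1°, groundspeed=111.4 kt
Leg 6: heading=281.8°, groundspeed=102.4 kt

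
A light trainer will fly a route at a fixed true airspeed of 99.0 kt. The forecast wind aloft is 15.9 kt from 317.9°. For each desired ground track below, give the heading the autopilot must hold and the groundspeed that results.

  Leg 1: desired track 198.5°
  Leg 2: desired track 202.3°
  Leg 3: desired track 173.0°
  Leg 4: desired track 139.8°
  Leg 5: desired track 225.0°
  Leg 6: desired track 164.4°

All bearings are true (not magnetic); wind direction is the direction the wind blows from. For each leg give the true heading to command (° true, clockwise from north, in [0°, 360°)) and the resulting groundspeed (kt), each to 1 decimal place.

Leg 1: desired track 198.5°; wind correction +8.0° → command heading 206.5°, groundspeed 105.8 kt
Leg 2: desired track 202.3°; wind correction +8.3° → command heading 210.6°, groundspeed 104.8 kt
Leg 3: desired track 173.0°; wind correction +5.3° → command heading 178.3°, groundspeed 111.6 kt
Leg 4: desired track 139.8°; wind correction +0.3° → command heading 140.1°, groundspeed 114.9 kt
Leg 5: desired track 225.0°; wind correction +9.2° → command heading 234.2°, groundspeed 98.5 kt
Leg 6: desired track 164.4°; wind correction +4.1° → command heading 168.5°, groundspeed 113.0 kt

Leg 1: heading=206.5°, groundspeed=105.8 kt
Leg 2: heading=210.6°, groundspeed=104.8 kt
Leg 3: heading=178.3°, groundspeed=111.6 kt
Leg 4: heading=140.1°, groundspeed=114.9 kt
Leg 5: heading=234.2°, groundspeed=98.5 kt
Leg 6: heading=168.5°, groundspeed=113.0 kt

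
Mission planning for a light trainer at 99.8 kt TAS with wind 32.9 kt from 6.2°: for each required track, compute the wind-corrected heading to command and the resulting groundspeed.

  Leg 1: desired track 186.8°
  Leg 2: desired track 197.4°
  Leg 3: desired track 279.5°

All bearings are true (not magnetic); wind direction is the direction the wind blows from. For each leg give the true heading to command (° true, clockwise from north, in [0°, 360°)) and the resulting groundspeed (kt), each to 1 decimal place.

Leg 1: desired track 186.8°; wind correction +0.2° → command heading 187.0°, groundspeed 132.7 kt
Leg 2: desired track 197.4°; wind correction +3.7° → command heading 201.1°, groundspeed 131.9 kt
Leg 3: desired track 279.5°; wind correction +19.2° → command heading 298.7°, groundspeed 92.3 kt

Leg 1: heading=187.0°, groundspeed=132.7 kt
Leg 2: heading=201.1°, groundspeed=131.9 kt
Leg 3: heading=298.7°, groundspeed=92.3 kt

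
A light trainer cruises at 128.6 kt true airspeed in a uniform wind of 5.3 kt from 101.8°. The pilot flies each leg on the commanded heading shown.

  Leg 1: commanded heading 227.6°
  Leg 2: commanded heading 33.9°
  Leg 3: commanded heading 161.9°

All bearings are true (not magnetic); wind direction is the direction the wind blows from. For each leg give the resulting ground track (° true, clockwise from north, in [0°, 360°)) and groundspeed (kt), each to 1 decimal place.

Leg 1: track=229.5°, groundspeed=131.8 kt
Leg 2: track=31.7°, groundspeed=126.7 kt
Leg 3: track=164.0°, groundspeed=126.0 kt

Leg 1: heading 227.6°; drift +1.9° → track 229.5°, groundspeed 131.8 kt
Leg 2: heading 33.9°; drift -2.2° → track 31.7°, groundspeed 126.7 kt
Leg 3: heading 161.9°; drift +2.1° → track 164.0°, groundspeed 126.0 kt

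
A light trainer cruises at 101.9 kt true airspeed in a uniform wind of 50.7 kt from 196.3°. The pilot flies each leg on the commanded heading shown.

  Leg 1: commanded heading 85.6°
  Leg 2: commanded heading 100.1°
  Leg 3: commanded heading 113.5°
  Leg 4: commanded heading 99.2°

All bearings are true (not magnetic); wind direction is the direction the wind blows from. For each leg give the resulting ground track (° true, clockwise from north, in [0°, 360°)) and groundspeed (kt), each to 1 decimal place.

Leg 1: track=64.0°, groundspeed=128.9 kt
Leg 2: track=75.0°, groundspeed=118.6 kt
Leg 3: track=85.7°, groundspeed=108.0 kt
Leg 4: track=74.3°, groundspeed=119.3 kt

Leg 1: heading 85.6°; drift -21.6° → track 64.0°, groundspeed 128.9 kt
Leg 2: heading 100.1°; drift -25.1° → track 75.0°, groundspeed 118.6 kt
Leg 3: heading 113.5°; drift -27.8° → track 85.7°, groundspeed 108.0 kt
Leg 4: heading 99.2°; drift -24.9° → track 74.3°, groundspeed 119.3 kt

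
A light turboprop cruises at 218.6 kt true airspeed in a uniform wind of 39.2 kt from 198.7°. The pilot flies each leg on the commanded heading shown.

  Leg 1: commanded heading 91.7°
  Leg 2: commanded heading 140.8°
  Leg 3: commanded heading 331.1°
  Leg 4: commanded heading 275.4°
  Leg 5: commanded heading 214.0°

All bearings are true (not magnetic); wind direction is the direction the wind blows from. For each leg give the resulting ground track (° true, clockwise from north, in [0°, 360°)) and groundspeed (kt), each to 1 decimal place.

Leg 1: track=82.4°, groundspeed=233.1 kt
Leg 2: track=131.3°, groundspeed=200.5 kt
Leg 3: track=337.8°, groundspeed=246.7 kt
Leg 4: track=285.7°, groundspeed=213.0 kt
Leg 5: track=217.3°, groundspeed=181.1 kt

Leg 1: heading 91.7°; drift -9.3° → track 82.4°, groundspeed 233.1 kt
Leg 2: heading 140.8°; drift -9.5° → track 131.3°, groundspeed 200.5 kt
Leg 3: heading 331.1°; drift +6.7° → track 337.8°, groundspeed 246.7 kt
Leg 4: heading 275.4°; drift +10.3° → track 285.7°, groundspeed 213.0 kt
Leg 5: heading 214.0°; drift +3.3° → track 217.3°, groundspeed 181.1 kt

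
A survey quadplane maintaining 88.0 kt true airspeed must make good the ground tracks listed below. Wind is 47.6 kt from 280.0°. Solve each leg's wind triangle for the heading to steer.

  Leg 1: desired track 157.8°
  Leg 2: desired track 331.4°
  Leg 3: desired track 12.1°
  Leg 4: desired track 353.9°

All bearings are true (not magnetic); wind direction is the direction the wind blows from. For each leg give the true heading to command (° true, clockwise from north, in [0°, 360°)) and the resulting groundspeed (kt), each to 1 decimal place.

Leg 1: desired track 157.8°; wind correction +27.2° → command heading 185.0°, groundspeed 103.6 kt
Leg 2: desired track 331.4°; wind correction -25.0° → command heading 306.4°, groundspeed 50.1 kt
Leg 3: desired track 12.1°; wind correction -32.7° → command heading 339.4°, groundspeed 75.8 kt
Leg 4: desired track 353.9°; wind correction -31.3° → command heading 322.6°, groundspeed 62.0 kt

Leg 1: heading=185.0°, groundspeed=103.6 kt
Leg 2: heading=306.4°, groundspeed=50.1 kt
Leg 3: heading=339.4°, groundspeed=75.8 kt
Leg 4: heading=322.6°, groundspeed=62.0 kt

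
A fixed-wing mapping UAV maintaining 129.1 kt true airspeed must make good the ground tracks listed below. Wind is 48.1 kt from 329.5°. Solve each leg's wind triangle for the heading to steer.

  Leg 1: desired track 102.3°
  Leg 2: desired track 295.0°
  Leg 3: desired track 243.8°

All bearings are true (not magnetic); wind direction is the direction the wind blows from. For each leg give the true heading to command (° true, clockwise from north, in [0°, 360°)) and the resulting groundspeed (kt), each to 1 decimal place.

Leg 1: desired track 102.3°; wind correction -15.9° → command heading 86.4°, groundspeed 156.9 kt
Leg 2: desired track 295.0°; wind correction +12.2° → command heading 307.2°, groundspeed 86.6 kt
Leg 3: desired track 243.8°; wind correction +21.8° → command heading 265.6°, groundspeed 116.3 kt

Leg 1: heading=86.4°, groundspeed=156.9 kt
Leg 2: heading=307.2°, groundspeed=86.6 kt
Leg 3: heading=265.6°, groundspeed=116.3 kt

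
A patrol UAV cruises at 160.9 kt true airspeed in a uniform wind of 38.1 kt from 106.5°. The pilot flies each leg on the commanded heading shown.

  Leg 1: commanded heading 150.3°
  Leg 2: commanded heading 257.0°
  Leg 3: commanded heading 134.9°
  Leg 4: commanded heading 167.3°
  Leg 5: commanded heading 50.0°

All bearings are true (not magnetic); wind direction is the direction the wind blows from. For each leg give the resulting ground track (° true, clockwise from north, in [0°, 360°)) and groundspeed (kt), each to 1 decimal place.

Leg 1: heading 150.3°; drift +11.2° → track 161.5°, groundspeed 136.0 kt
Leg 2: heading 257.0°; drift +5.5° → track 262.5°, groundspeed 195.0 kt
Leg 3: heading 134.9°; drift +8.1° → track 143.0°, groundspeed 128.7 kt
Leg 4: heading 167.3°; drift +13.2° → track 180.5°, groundspeed 146.1 kt
Leg 5: heading 50.0°; drift -12.8° → track 37.2°, groundspeed 143.4 kt

Leg 1: track=161.5°, groundspeed=136.0 kt
Leg 2: track=262.5°, groundspeed=195.0 kt
Leg 3: track=143.0°, groundspeed=128.7 kt
Leg 4: track=180.5°, groundspeed=146.1 kt
Leg 5: track=37.2°, groundspeed=143.4 kt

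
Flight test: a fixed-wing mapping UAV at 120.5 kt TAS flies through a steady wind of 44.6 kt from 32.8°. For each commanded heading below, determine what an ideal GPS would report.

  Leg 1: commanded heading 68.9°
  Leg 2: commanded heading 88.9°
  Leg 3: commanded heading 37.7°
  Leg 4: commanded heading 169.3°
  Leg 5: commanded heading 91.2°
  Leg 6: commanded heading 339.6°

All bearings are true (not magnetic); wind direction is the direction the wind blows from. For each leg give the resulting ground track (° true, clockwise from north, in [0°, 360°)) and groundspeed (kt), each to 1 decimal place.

Leg 1: heading 68.9°; drift +17.3° → track 86.2°, groundspeed 88.5 kt
Leg 2: heading 88.9°; drift +21.2° → track 110.1°, groundspeed 102.5 kt
Leg 3: heading 37.7°; drift +2.9° → track 40.6°, groundspeed 76.2 kt
Leg 4: heading 169.3°; drift +11.4° → track 180.7°, groundspeed 155.9 kt
Leg 5: heading 91.2°; drift +21.4° → track 112.6°, groundspeed 104.3 kt
Leg 6: heading 339.6°; drift -20.8° → track 318.8°, groundspeed 100.4 kt

Leg 1: track=86.2°, groundspeed=88.5 kt
Leg 2: track=110.1°, groundspeed=102.5 kt
Leg 3: track=40.6°, groundspeed=76.2 kt
Leg 4: track=180.7°, groundspeed=155.9 kt
Leg 5: track=112.6°, groundspeed=104.3 kt
Leg 6: track=318.8°, groundspeed=100.4 kt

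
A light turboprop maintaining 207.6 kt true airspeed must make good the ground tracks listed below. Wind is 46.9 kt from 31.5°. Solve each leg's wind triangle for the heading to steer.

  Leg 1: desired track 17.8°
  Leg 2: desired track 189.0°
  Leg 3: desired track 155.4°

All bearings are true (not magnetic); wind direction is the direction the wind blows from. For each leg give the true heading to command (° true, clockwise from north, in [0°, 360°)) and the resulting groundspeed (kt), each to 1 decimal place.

Leg 1: heading=20.9°, groundspeed=161.7 kt
Leg 2: heading=184.0°, groundspeed=250.2 kt
Leg 3: heading=144.6°, groundspeed=230.1 kt

Leg 1: desired track 17.8°; wind correction +3.1° → command heading 20.9°, groundspeed 161.7 kt
Leg 2: desired track 189.0°; wind correction -5.0° → command heading 184.0°, groundspeed 250.2 kt
Leg 3: desired track 155.4°; wind correction -10.8° → command heading 144.6°, groundspeed 230.1 kt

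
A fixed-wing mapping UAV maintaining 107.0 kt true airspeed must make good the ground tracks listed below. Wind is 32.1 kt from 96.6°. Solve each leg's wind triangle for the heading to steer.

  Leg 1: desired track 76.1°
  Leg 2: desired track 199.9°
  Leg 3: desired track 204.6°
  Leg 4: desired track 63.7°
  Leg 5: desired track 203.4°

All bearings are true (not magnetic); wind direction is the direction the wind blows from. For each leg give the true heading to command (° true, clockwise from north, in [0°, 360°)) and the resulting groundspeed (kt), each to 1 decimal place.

Leg 1: desired track 76.1°; wind correction +6.0° → command heading 82.1°, groundspeed 76.3 kt
Leg 2: desired track 199.9°; wind correction -17.0° → command heading 182.9°, groundspeed 109.7 kt
Leg 3: desired track 204.6°; wind correction -16.6° → command heading 188.0°, groundspeed 112.5 kt
Leg 4: desired track 63.7°; wind correction +9.4° → command heading 73.1°, groundspeed 78.6 kt
Leg 5: desired track 203.4°; wind correction -16.7° → command heading 186.7°, groundspeed 111.8 kt

Leg 1: heading=82.1°, groundspeed=76.3 kt
Leg 2: heading=182.9°, groundspeed=109.7 kt
Leg 3: heading=188.0°, groundspeed=112.5 kt
Leg 4: heading=73.1°, groundspeed=78.6 kt
Leg 5: heading=186.7°, groundspeed=111.8 kt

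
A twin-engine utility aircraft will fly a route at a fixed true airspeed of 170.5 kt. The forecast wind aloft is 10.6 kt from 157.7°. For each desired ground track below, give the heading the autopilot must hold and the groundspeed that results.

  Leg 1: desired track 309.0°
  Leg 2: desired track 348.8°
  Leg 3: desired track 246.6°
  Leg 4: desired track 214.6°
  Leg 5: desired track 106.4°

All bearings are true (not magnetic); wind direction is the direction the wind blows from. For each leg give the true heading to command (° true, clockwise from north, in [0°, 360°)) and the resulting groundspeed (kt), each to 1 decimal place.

Leg 1: heading=307.3°, groundspeed=179.7 kt
Leg 2: heading=349.5°, groundspeed=180.9 kt
Leg 3: heading=243.0°, groundspeed=170.0 kt
Leg 4: heading=211.6°, groundspeed=164.5 kt
Leg 5: heading=109.2°, groundspeed=163.7 kt

Leg 1: desired track 309.0°; wind correction -1.7° → command heading 307.3°, groundspeed 179.7 kt
Leg 2: desired track 348.8°; wind correction +0.7° → command heading 349.5°, groundspeed 180.9 kt
Leg 3: desired track 246.6°; wind correction -3.6° → command heading 243.0°, groundspeed 170.0 kt
Leg 4: desired track 214.6°; wind correction -3.0° → command heading 211.6°, groundspeed 164.5 kt
Leg 5: desired track 106.4°; wind correction +2.8° → command heading 109.2°, groundspeed 163.7 kt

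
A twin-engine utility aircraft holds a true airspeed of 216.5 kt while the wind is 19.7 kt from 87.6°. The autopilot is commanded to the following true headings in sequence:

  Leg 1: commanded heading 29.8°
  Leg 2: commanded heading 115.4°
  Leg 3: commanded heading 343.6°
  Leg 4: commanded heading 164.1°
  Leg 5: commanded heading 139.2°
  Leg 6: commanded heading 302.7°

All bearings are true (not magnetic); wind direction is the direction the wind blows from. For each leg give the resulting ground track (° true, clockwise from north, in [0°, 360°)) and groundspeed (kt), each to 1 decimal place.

Leg 1: track=25.2°, groundspeed=206.7 kt
Leg 2: track=118.0°, groundspeed=199.3 kt
Leg 3: track=338.7°, groundspeed=222.1 kt
Leg 4: track=169.3°, groundspeed=212.8 kt
Leg 5: track=143.5°, groundspeed=204.8 kt
Leg 6: track=299.9°, groundspeed=232.9 kt

Leg 1: heading 29.8°; drift -4.6° → track 25.2°, groundspeed 206.7 kt
Leg 2: heading 115.4°; drift +2.6° → track 118.0°, groundspeed 199.3 kt
Leg 3: heading 343.6°; drift -4.9° → track 338.7°, groundspeed 222.1 kt
Leg 4: heading 164.1°; drift +5.2° → track 169.3°, groundspeed 212.8 kt
Leg 5: heading 139.2°; drift +4.3° → track 143.5°, groundspeed 204.8 kt
Leg 6: heading 302.7°; drift -2.8° → track 299.9°, groundspeed 232.9 kt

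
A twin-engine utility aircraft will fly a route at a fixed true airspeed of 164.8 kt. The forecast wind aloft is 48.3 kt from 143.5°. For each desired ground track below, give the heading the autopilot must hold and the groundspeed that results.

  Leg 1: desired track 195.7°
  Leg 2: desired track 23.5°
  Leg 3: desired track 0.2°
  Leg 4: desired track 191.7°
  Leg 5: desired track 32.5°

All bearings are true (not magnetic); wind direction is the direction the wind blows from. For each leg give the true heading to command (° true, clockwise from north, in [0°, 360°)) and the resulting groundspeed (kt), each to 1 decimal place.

Leg 1: desired track 195.7°; wind correction -13.4° → command heading 182.3°, groundspeed 130.7 kt
Leg 2: desired track 23.5°; wind correction +14.7° → command heading 38.2°, groundspeed 183.6 kt
Leg 3: desired track 0.2°; wind correction +10.1° → command heading 10.3°, groundspeed 201.0 kt
Leg 4: desired track 191.7°; wind correction -12.6° → command heading 179.1°, groundspeed 128.6 kt
Leg 5: desired track 32.5°; wind correction +15.9° → command heading 48.4°, groundspeed 175.8 kt

Leg 1: heading=182.3°, groundspeed=130.7 kt
Leg 2: heading=38.2°, groundspeed=183.6 kt
Leg 3: heading=10.3°, groundspeed=201.0 kt
Leg 4: heading=179.1°, groundspeed=128.6 kt
Leg 5: heading=48.4°, groundspeed=175.8 kt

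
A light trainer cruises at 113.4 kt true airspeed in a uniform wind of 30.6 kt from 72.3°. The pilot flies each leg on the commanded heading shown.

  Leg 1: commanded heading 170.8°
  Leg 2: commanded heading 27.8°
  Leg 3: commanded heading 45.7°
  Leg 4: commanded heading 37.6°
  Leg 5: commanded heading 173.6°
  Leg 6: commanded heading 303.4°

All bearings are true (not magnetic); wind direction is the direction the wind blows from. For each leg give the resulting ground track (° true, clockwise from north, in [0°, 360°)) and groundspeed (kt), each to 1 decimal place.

Leg 1: track=185.2°, groundspeed=121.7 kt
Leg 2: track=14.6°, groundspeed=94.1 kt
Leg 3: track=36.7°, groundspeed=87.1 kt
Leg 4: track=26.4°, groundspeed=89.9 kt
Leg 5: track=187.7°, groundspeed=123.1 kt
Leg 6: track=293.2°, groundspeed=134.7 kt

Leg 1: heading 170.8°; drift +14.4° → track 185.2°, groundspeed 121.7 kt
Leg 2: heading 27.8°; drift -13.2° → track 14.6°, groundspeed 94.1 kt
Leg 3: heading 45.7°; drift -9.0° → track 36.7°, groundspeed 87.1 kt
Leg 4: heading 37.6°; drift -11.2° → track 26.4°, groundspeed 89.9 kt
Leg 5: heading 173.6°; drift +14.1° → track 187.7°, groundspeed 123.1 kt
Leg 6: heading 303.4°; drift -10.2° → track 293.2°, groundspeed 134.7 kt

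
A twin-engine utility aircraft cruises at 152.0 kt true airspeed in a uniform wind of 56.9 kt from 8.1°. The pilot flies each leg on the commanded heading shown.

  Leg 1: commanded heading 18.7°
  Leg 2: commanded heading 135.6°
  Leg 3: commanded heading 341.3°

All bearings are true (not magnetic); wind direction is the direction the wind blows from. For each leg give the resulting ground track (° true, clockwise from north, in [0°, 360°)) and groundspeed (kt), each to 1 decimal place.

Leg 1: heading 18.7°; drift +6.2° → track 24.9°, groundspeed 96.6 kt
Leg 2: heading 135.6°; drift +13.6° → track 149.2°, groundspeed 192.0 kt
Leg 3: heading 341.3°; drift -14.2° → track 327.1°, groundspeed 104.4 kt

Leg 1: track=24.9°, groundspeed=96.6 kt
Leg 2: track=149.2°, groundspeed=192.0 kt
Leg 3: track=327.1°, groundspeed=104.4 kt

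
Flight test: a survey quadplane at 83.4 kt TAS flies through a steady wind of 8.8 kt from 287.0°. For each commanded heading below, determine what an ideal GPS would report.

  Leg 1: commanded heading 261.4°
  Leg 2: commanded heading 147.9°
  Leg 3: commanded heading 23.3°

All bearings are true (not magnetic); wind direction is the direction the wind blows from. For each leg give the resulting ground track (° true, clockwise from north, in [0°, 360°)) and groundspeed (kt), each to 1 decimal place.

Leg 1: heading 261.4°; drift -2.9° → track 258.5°, groundspeed 75.6 kt
Leg 2: heading 147.9°; drift -3.7° → track 144.2°, groundspeed 90.2 kt
Leg 3: heading 23.3°; drift +5.9° → track 29.2°, groundspeed 84.8 kt

Leg 1: track=258.5°, groundspeed=75.6 kt
Leg 2: track=144.2°, groundspeed=90.2 kt
Leg 3: track=29.2°, groundspeed=84.8 kt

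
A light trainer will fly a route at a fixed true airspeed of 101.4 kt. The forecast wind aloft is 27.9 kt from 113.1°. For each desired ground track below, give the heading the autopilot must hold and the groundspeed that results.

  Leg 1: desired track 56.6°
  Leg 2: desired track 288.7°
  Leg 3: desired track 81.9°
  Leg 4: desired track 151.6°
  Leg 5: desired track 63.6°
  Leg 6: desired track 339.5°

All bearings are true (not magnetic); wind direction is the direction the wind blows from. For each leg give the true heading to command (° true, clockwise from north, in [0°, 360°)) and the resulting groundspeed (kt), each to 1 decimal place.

Leg 1: heading=69.9°, groundspeed=83.3 kt
Leg 2: heading=287.5°, groundspeed=129.2 kt
Leg 3: heading=90.1°, groundspeed=76.5 kt
Leg 4: heading=141.7°, groundspeed=78.1 kt
Leg 5: heading=75.7°, groundspeed=81.0 kt
Leg 6: heading=351.0°, groundspeed=118.6 kt

Leg 1: desired track 56.6°; wind correction +13.3° → command heading 69.9°, groundspeed 83.3 kt
Leg 2: desired track 288.7°; wind correction -1.2° → command heading 287.5°, groundspeed 129.2 kt
Leg 3: desired track 81.9°; wind correction +8.2° → command heading 90.1°, groundspeed 76.5 kt
Leg 4: desired track 151.6°; wind correction -9.9° → command heading 141.7°, groundspeed 78.1 kt
Leg 5: desired track 63.6°; wind correction +12.1° → command heading 75.7°, groundspeed 81.0 kt
Leg 6: desired track 339.5°; wind correction +11.5° → command heading 351.0°, groundspeed 118.6 kt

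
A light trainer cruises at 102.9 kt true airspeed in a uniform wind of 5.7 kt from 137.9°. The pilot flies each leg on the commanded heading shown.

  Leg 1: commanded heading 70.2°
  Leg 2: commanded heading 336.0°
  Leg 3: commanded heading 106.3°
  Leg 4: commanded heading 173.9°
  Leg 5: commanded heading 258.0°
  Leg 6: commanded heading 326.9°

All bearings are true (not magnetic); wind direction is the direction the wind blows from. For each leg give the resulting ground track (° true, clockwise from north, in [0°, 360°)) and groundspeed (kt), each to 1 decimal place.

Leg 1: track=67.2°, groundspeed=100.9 kt
Leg 2: track=335.1°, groundspeed=108.3 kt
Leg 3: track=104.6°, groundspeed=98.1 kt
Leg 4: track=175.9°, groundspeed=98.3 kt
Leg 5: track=260.7°, groundspeed=105.9 kt
Leg 6: track=326.4°, groundspeed=108.5 kt

Leg 1: heading 70.2°; drift -3.0° → track 67.2°, groundspeed 100.9 kt
Leg 2: heading 336.0°; drift -0.9° → track 335.1°, groundspeed 108.3 kt
Leg 3: heading 106.3°; drift -1.7° → track 104.6°, groundspeed 98.1 kt
Leg 4: heading 173.9°; drift +2.0° → track 175.9°, groundspeed 98.3 kt
Leg 5: heading 258.0°; drift +2.7° → track 260.7°, groundspeed 105.9 kt
Leg 6: heading 326.9°; drift -0.5° → track 326.4°, groundspeed 108.5 kt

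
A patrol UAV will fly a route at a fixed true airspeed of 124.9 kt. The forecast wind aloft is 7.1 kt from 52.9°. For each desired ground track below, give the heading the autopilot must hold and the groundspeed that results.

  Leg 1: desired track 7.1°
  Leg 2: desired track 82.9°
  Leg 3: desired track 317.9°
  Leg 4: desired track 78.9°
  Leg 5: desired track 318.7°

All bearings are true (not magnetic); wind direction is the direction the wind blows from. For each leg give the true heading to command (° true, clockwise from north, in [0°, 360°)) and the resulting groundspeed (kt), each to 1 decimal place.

Leg 1: heading=9.4°, groundspeed=119.8 kt
Leg 2: heading=81.3°, groundspeed=118.7 kt
Leg 3: heading=321.1°, groundspeed=125.3 kt
Leg 4: heading=77.5°, groundspeed=118.5 kt
Leg 5: heading=322.0°, groundspeed=125.2 kt

Leg 1: desired track 7.1°; wind correction +2.3° → command heading 9.4°, groundspeed 119.8 kt
Leg 2: desired track 82.9°; wind correction -1.6° → command heading 81.3°, groundspeed 118.7 kt
Leg 3: desired track 317.9°; wind correction +3.2° → command heading 321.1°, groundspeed 125.3 kt
Leg 4: desired track 78.9°; wind correction -1.4° → command heading 77.5°, groundspeed 118.5 kt
Leg 5: desired track 318.7°; wind correction +3.3° → command heading 322.0°, groundspeed 125.2 kt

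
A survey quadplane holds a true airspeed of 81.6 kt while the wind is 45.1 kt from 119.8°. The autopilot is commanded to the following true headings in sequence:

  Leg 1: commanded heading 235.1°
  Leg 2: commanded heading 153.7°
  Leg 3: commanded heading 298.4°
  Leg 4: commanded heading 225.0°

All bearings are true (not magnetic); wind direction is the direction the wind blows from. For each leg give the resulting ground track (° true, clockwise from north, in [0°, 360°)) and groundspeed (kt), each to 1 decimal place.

Leg 1: track=257.1°, groundspeed=108.8 kt
Leg 2: track=183.4°, groundspeed=50.8 kt
Leg 3: track=298.9°, groundspeed=126.7 kt
Leg 4: track=250.0°, groundspeed=103.1 kt

Leg 1: heading 235.1°; drift +22.0° → track 257.1°, groundspeed 108.8 kt
Leg 2: heading 153.7°; drift +29.7° → track 183.4°, groundspeed 50.8 kt
Leg 3: heading 298.4°; drift +0.5° → track 298.9°, groundspeed 126.7 kt
Leg 4: heading 225.0°; drift +25.0° → track 250.0°, groundspeed 103.1 kt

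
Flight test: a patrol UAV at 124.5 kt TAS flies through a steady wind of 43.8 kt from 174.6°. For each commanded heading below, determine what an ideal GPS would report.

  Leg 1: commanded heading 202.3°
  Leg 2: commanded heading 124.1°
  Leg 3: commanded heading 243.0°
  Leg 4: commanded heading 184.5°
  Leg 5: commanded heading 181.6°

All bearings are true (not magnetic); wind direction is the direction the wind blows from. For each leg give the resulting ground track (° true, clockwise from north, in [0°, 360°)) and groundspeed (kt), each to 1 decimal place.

Leg 1: track=215.7°, groundspeed=88.1 kt
Leg 2: track=104.8°, groundspeed=102.4 kt
Leg 3: track=263.6°, groundspeed=115.8 kt
Leg 4: track=189.8°, groundspeed=81.7 kt
Leg 5: track=185.4°, groundspeed=81.2 kt

Leg 1: heading 202.3°; drift +13.4° → track 215.7°, groundspeed 88.1 kt
Leg 2: heading 124.1°; drift -19.3° → track 104.8°, groundspeed 102.4 kt
Leg 3: heading 243.0°; drift +20.6° → track 263.6°, groundspeed 115.8 kt
Leg 4: heading 184.5°; drift +5.3° → track 189.8°, groundspeed 81.7 kt
Leg 5: heading 181.6°; drift +3.8° → track 185.4°, groundspeed 81.2 kt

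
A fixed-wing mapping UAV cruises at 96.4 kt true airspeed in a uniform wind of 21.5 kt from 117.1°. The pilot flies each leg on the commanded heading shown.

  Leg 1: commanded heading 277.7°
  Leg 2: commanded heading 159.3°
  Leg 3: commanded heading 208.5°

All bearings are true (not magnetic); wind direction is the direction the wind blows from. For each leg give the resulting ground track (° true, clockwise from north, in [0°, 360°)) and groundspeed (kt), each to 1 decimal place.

Leg 1: heading 277.7°; drift +3.5° → track 281.2°, groundspeed 116.9 kt
Leg 2: heading 159.3°; drift +10.2° → track 169.5°, groundspeed 81.8 kt
Leg 3: heading 208.5°; drift +12.5° → track 221.0°, groundspeed 99.3 kt

Leg 1: track=281.2°, groundspeed=116.9 kt
Leg 2: track=169.5°, groundspeed=81.8 kt
Leg 3: track=221.0°, groundspeed=99.3 kt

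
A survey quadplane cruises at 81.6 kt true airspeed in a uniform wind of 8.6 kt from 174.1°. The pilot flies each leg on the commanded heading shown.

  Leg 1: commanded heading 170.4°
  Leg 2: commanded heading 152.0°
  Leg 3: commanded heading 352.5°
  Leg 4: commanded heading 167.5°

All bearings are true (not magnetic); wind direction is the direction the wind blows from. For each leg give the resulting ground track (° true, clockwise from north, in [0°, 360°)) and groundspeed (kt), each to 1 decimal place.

Leg 1: heading 170.4°; drift -0.4° → track 170.0°, groundspeed 73.0 kt
Leg 2: heading 152.0°; drift -2.5° → track 149.5°, groundspeed 73.7 kt
Leg 3: heading 352.5°; drift +0.2° → track 352.7°, groundspeed 90.2 kt
Leg 4: heading 167.5°; drift -0.8° → track 166.7°, groundspeed 73.1 kt

Leg 1: track=170.0°, groundspeed=73.0 kt
Leg 2: track=149.5°, groundspeed=73.7 kt
Leg 3: track=352.7°, groundspeed=90.2 kt
Leg 4: track=166.7°, groundspeed=73.1 kt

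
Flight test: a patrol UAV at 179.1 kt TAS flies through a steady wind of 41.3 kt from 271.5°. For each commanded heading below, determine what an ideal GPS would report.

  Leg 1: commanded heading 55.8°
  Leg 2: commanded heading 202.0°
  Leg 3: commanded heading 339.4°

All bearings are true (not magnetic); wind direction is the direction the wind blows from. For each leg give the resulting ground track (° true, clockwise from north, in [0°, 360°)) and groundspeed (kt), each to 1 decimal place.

Leg 1: heading 55.8°; drift +6.5° → track 62.3°, groundspeed 214.0 kt
Leg 2: heading 202.0°; drift -13.2° → track 188.8°, groundspeed 169.1 kt
Leg 3: heading 339.4°; drift +13.2° → track 352.6°, groundspeed 168.0 kt

Leg 1: track=62.3°, groundspeed=214.0 kt
Leg 2: track=188.8°, groundspeed=169.1 kt
Leg 3: track=352.6°, groundspeed=168.0 kt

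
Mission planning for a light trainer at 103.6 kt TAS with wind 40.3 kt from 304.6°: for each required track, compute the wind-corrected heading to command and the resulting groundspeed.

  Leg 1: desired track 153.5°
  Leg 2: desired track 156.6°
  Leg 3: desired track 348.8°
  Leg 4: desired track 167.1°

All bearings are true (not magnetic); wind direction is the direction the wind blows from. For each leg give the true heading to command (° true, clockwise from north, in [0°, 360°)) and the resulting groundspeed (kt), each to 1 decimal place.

Leg 1: heading=164.3°, groundspeed=137.0 kt
Leg 2: heading=168.5°, groundspeed=135.6 kt
Leg 3: heading=333.1°, groundspeed=70.8 kt
Leg 4: heading=182.3°, groundspeed=129.7 kt

Leg 1: desired track 153.5°; wind correction +10.8° → command heading 164.3°, groundspeed 137.0 kt
Leg 2: desired track 156.6°; wind correction +11.9° → command heading 168.5°, groundspeed 135.6 kt
Leg 3: desired track 348.8°; wind correction -15.7° → command heading 333.1°, groundspeed 70.8 kt
Leg 4: desired track 167.1°; wind correction +15.2° → command heading 182.3°, groundspeed 129.7 kt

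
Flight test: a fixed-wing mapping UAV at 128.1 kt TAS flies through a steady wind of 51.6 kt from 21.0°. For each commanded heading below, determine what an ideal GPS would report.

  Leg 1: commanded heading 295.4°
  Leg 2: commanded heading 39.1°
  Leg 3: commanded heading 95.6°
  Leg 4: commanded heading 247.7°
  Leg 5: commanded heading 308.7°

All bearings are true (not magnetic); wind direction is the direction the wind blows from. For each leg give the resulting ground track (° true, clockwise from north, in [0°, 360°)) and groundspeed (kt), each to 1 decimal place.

Leg 1: track=272.9°, groundspeed=134.4 kt
Leg 2: track=50.6°, groundspeed=80.7 kt
Leg 3: track=119.1°, groundspeed=124.7 kt
Leg 4: track=234.8°, groundspeed=167.7 kt
Leg 5: track=285.1°, groundspeed=122.7 kt

Leg 1: heading 295.4°; drift -22.5° → track 272.9°, groundspeed 134.4 kt
Leg 2: heading 39.1°; drift +11.5° → track 50.6°, groundspeed 80.7 kt
Leg 3: heading 95.6°; drift +23.5° → track 119.1°, groundspeed 124.7 kt
Leg 4: heading 247.7°; drift -12.9° → track 234.8°, groundspeed 167.7 kt
Leg 5: heading 308.7°; drift -23.6° → track 285.1°, groundspeed 122.7 kt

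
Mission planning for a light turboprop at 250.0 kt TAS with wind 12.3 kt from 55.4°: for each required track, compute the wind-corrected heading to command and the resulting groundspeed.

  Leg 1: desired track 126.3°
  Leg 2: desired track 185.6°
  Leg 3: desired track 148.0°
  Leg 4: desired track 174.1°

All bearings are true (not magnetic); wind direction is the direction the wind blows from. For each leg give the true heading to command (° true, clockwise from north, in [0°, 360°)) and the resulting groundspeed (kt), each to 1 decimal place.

Leg 1: desired track 126.3°; wind correction -2.7° → command heading 123.6°, groundspeed 245.7 kt
Leg 2: desired track 185.6°; wind correction -2.2° → command heading 183.4°, groundspeed 257.8 kt
Leg 3: desired track 148.0°; wind correction -2.8° → command heading 145.2°, groundspeed 250.3 kt
Leg 4: desired track 174.1°; wind correction -2.5° → command heading 171.6°, groundspeed 255.7 kt

Leg 1: heading=123.6°, groundspeed=245.7 kt
Leg 2: heading=183.4°, groundspeed=257.8 kt
Leg 3: heading=145.2°, groundspeed=250.3 kt
Leg 4: heading=171.6°, groundspeed=255.7 kt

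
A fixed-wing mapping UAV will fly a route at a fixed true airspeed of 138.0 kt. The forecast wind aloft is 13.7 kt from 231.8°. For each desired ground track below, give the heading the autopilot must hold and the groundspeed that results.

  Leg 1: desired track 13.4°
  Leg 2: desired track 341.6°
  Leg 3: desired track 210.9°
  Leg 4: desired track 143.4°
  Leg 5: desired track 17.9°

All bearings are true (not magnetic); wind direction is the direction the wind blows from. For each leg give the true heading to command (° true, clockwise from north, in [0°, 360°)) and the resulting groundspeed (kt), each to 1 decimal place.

Leg 1: desired track 13.4°; wind correction -3.5° → command heading 9.9°, groundspeed 148.5 kt
Leg 2: desired track 341.6°; wind correction -5.4° → command heading 336.2°, groundspeed 142.0 kt
Leg 3: desired track 210.9°; wind correction +2.0° → command heading 212.9°, groundspeed 125.1 kt
Leg 4: desired track 143.4°; wind correction +5.7° → command heading 149.1°, groundspeed 136.9 kt
Leg 5: desired track 17.9°; wind correction -3.2° → command heading 14.7°, groundspeed 149.2 kt

Leg 1: heading=9.9°, groundspeed=148.5 kt
Leg 2: heading=336.2°, groundspeed=142.0 kt
Leg 3: heading=212.9°, groundspeed=125.1 kt
Leg 4: heading=149.1°, groundspeed=136.9 kt
Leg 5: heading=14.7°, groundspeed=149.2 kt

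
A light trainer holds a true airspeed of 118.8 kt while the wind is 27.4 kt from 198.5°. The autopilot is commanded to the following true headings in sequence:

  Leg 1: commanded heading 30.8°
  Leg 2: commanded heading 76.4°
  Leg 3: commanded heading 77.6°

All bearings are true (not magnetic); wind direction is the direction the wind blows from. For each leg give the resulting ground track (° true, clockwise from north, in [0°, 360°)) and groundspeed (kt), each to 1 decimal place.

Leg 1: track=28.5°, groundspeed=145.7 kt
Leg 2: track=66.5°, groundspeed=135.4 kt
Leg 3: track=67.6°, groundspeed=134.9 kt

Leg 1: heading 30.8°; drift -2.3° → track 28.5°, groundspeed 145.7 kt
Leg 2: heading 76.4°; drift -9.9° → track 66.5°, groundspeed 135.4 kt
Leg 3: heading 77.6°; drift -10.0° → track 67.6°, groundspeed 134.9 kt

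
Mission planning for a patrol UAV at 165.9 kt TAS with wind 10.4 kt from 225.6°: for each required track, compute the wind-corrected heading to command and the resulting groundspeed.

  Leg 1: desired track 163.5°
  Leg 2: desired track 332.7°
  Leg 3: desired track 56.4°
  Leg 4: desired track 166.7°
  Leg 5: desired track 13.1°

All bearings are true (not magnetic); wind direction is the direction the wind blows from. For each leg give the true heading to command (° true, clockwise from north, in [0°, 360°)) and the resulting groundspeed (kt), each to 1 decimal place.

Leg 1: desired track 163.5°; wind correction +3.2° → command heading 166.7°, groundspeed 160.8 kt
Leg 2: desired track 332.7°; wind correction -3.4° → command heading 329.3°, groundspeed 168.7 kt
Leg 3: desired track 56.4°; wind correction +0.7° → command heading 57.1°, groundspeed 176.1 kt
Leg 4: desired track 166.7°; wind correction +3.1° → command heading 169.8°, groundspeed 160.3 kt
Leg 5: desired track 13.1°; wind correction -1.9° → command heading 11.2°, groundspeed 174.6 kt

Leg 1: heading=166.7°, groundspeed=160.8 kt
Leg 2: heading=329.3°, groundspeed=168.7 kt
Leg 3: heading=57.1°, groundspeed=176.1 kt
Leg 4: heading=169.8°, groundspeed=160.3 kt
Leg 5: heading=11.2°, groundspeed=174.6 kt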